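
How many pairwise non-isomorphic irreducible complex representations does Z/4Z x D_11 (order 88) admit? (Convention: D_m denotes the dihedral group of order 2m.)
28

Argument: The number of irreducible complex representations of a finite group equals its number of conjugacy classes. For a direct product, #classes(G x H) = #classes(G) * #classes(H). Z/4Z has 4 classes (abelian), D_11 has 7 classes, so 4 * 7 = 28, so Z/4Z x D_11 (order 88) has exactly 28 irreducible complex representations.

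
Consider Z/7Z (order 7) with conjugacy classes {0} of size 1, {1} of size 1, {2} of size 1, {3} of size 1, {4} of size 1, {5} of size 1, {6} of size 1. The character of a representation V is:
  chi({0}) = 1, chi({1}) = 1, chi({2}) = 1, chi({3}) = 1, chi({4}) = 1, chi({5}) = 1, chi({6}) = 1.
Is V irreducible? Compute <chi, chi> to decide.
Irreducible: <chi, chi> = 1.

Why: <chi, chi> = (1/|G|) sum_C |C| * |chi(C)|^2 = (1/7)[1*|1|^2 + 1*|1|^2 + 1*|1|^2 + 1*|1|^2 + 1*|1|^2 + 1*|1|^2 + 1*|1|^2]
  = (1/7)[(1) + (1) + (1) + (1) + (1) + (1) + (1)] = 7/7 = 1.
(Exp terms are combined using exp(i*s)*conj(exp(i*t)) = exp(i*(s-t)), and sums of them are collapsed using the identity that for every m > 1 the m distinct m-th roots of unity sum to 0, e.g. 1 + exp(2*I*pi/3) + exp(-2*I*pi/3) = 0.)
A character is irreducible iff <chi, chi> = 1, so this representation is irreducible.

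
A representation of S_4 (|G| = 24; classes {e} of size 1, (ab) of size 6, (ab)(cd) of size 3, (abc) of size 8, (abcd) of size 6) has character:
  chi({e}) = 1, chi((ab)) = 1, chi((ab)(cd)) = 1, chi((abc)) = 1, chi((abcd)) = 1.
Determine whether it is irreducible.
Irreducible: <chi, chi> = 1.

Derivation: <chi, chi> = (1/|G|) sum_C |C| * |chi(C)|^2 = (1/24)[1*|1|^2 + 6*|1|^2 + 3*|1|^2 + 8*|1|^2 + 6*|1|^2]
  = (1/24)[(1) + (6) + (3) + (8) + (6)] = 24/24 = 1.
A character is irreducible iff <chi, chi> = 1, so this representation is irreducible.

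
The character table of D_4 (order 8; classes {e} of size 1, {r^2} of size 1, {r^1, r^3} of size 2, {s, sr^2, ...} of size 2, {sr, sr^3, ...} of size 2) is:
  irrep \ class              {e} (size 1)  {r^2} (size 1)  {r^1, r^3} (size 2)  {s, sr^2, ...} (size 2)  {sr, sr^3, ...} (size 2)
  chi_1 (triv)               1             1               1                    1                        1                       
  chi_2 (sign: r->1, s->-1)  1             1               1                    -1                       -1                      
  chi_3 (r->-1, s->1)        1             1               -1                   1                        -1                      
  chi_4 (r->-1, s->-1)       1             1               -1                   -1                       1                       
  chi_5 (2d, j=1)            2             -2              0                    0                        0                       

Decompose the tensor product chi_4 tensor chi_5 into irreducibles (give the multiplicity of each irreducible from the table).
chi_4 tensor chi_5 = chi_5 (all other irreducibles have multiplicity 0).

The character of a tensor product is the pointwise product (chi_4 * chi_5)(C) = chi_4(C) * chi_5(C):
  {e}: (1)*(2), {r^2}: (1)*(-2), {r^1, r^3}: (-1)*(0), {s, sr^2, ...}: (-1)*(0), {sr, sr^3, ...}: (1)*(0)
so (chi_4 * chi_5) takes values
  {e} -> 2, {r^2} -> -2, {r^1, r^3} -> 0, {s, sr^2, ...} -> 0, {sr, sr^3, ...} -> 0.
Now take the inner product of this character with each irreducible chi from the table, <chi_4*chi_5, chi> = (1/8) sum_C |C| (chi_4*chi_5)(C) conj(chi(C)):
  <chi_4*chi_5, chi_1> = (1/8)[1*(2)*conj(1) + 1*(-2)*conj(1) + 2*(0)*conj(1) + 2*(0)*conj(1) + 2*(0)*conj(1)]
      = (1/8)[(2) + (-2) + (0) + (0) + (0)] = 0/8 = 0
  <chi_4*chi_5, chi_2> = (1/8)[1*(2)*conj(1) + 1*(-2)*conj(1) + 2*(0)*conj(1) + 2*(0)*conj(-1) + 2*(0)*conj(-1)]
      = (1/8)[(2) + (-2) + (0) + (0) + (0)] = 0/8 = 0
  <chi_4*chi_5, chi_3> = (1/8)[1*(2)*conj(1) + 1*(-2)*conj(1) + 2*(0)*conj(-1) + 2*(0)*conj(1) + 2*(0)*conj(-1)]
      = (1/8)[(2) + (-2) + (0) + (0) + (0)] = 0/8 = 0
  <chi_4*chi_5, chi_4> = (1/8)[1*(2)*conj(1) + 1*(-2)*conj(1) + 2*(0)*conj(-1) + 2*(0)*conj(-1) + 2*(0)*conj(1)]
      = (1/8)[(2) + (-2) + (0) + (0) + (0)] = 0/8 = 0
  <chi_4*chi_5, chi_5> = (1/8)[1*(2)*conj(2) + 1*(-2)*conj(-2) + 2*(0)*conj(0) + 2*(0)*conj(0) + 2*(0)*conj(0)]
      = (1/8)[(4) + (4) + (0) + (0) + (0)] = 8/8 = 1
Hence the multiplicities are chi_5: 1. Dimension check: dim(chi_4)*dim(chi_5) = 1*2 = 2 and sum (mult * dim) = 1*2 = 2.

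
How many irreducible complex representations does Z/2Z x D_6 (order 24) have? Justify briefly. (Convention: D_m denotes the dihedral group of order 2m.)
12

The number of irreducible complex representations of a finite group equals its number of conjugacy classes. For a direct product, #classes(G x H) = #classes(G) * #classes(H). Z/2Z has 2 classes (abelian), D_6 has 6 classes, so 2 * 6 = 12, so Z/2Z x D_6 (order 24) has exactly 12 irreducible complex representations.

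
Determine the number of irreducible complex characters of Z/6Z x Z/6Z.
36

Justification: The number of irreducible complex representations of a finite group equals its number of conjugacy classes. Z/6Z x Z/6Z is abelian of order 36, so every element is its own conjugacy class: 36 classes, so Z/6Z x Z/6Z (order 36) has exactly 36 irreducible complex representations.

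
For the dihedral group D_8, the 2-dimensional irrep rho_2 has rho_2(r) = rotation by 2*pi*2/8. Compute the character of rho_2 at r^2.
chi_{rho_2}(r^2) = 2*cos(2*pi*2*2/8) = -2

Details: rho_2(r^2) is rotation by angle 2*pi*2*2/8, whose trace is 2*cos(2*pi*2*2/8) = -2.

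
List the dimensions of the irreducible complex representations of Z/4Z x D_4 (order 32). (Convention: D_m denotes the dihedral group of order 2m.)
Dimensions: 1, 1, 1, 1, 1, 1, 1, 1, 1, 1, 1, 1, 1, 1, 1, 1, 2, 2, 2, 2

Why: There are 20 irreducibles (= number of conjugacy classes). Their dimensions d_i satisfy sum d_i^2 = |G| = 32: 1 + 1 + 1 + 1 + 1 + 1 + 1 + 1 + 1 + 1 + 1 + 1 + 1 + 1 + 1 + 1 + 4 + 4 + 4 + 4 = 32. (For the product with Z/4Z: each of the 4 1-dim characters of Z/4Z tensors with each irrep of D_4, giving 4 copies of each D_4-dimension.)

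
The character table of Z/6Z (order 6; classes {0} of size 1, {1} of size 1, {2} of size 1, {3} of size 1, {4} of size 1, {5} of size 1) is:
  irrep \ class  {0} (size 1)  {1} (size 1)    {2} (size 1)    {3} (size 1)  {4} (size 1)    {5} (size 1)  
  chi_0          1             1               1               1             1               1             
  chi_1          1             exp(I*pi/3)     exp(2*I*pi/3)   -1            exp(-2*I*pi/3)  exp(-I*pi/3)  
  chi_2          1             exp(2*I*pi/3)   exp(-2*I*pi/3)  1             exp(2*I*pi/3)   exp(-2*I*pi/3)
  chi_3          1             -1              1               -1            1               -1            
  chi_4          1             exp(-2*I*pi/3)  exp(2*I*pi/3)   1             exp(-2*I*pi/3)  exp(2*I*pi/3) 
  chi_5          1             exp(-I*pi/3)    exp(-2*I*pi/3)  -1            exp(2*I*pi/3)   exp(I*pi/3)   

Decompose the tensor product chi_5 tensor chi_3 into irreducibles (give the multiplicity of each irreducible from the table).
chi_5 tensor chi_3 = chi_2 (all other irreducibles have multiplicity 0).

Proof sketch: The character of a tensor product is the pointwise product (chi_5 * chi_3)(C) = chi_5(C) * chi_3(C):
  {0}: (1)*(1), {1}: (exp(-I*pi/3))*(-1), {2}: (exp(-2*I*pi/3))*(1), {3}: (-1)*(-1), {4}: (exp(2*I*pi/3))*(1), {5}: (exp(I*pi/3))*(-1)
so (chi_5 * chi_3) takes values
  {0} -> 1, {1} -> -exp(-I*pi/3), {2} -> exp(-2*I*pi/3), {3} -> 1, {4} -> exp(2*I*pi/3), {5} -> -exp(I*pi/3).
Now take the inner product of this character with each irreducible chi from the table, <chi_5*chi_3, chi> = (1/6) sum_C |C| (chi_5*chi_3)(C) conj(chi(C)):
  <chi_5*chi_3, chi_0> = (1/6)[1*(1)*conj(1) + 1*(-exp(-I*pi/3))*conj(1) + 1*(exp(-2*I*pi/3))*conj(1) + 1*(1)*conj(1) + 1*(exp(2*I*pi/3))*conj(1) + 1*(-exp(I*pi/3))*conj(1)]
      = (1/6)[(1) + (-exp(-I*pi/3)) + (exp(-2*I*pi/3)) + (1) + (exp(2*I*pi/3)) + (-exp(I*pi/3))] = 0/6 = 0
  <chi_5*chi_3, chi_1> = (1/6)[1*(1)*conj(1) + 1*(-exp(-I*pi/3))*conj(exp(I*pi/3)) + 1*(exp(-2*I*pi/3))*conj(exp(2*I*pi/3)) + 1*(1)*conj(-1) + 1*(exp(2*I*pi/3))*conj(exp(-2*I*pi/3)) + 1*(-exp(I*pi/3))*conj(exp(-I*pi/3))]
      = (1/6)[(1) + (-exp(-2*I*pi/3)) + (exp(2*I*pi/3)) + (-1) + (exp(-2*I*pi/3)) + (-exp(2*I*pi/3))] = 0/6 = 0
  <chi_5*chi_3, chi_2> = (1/6)[1*(1)*conj(1) + 1*(-exp(-I*pi/3))*conj(exp(2*I*pi/3)) + 1*(exp(-2*I*pi/3))*conj(exp(-2*I*pi/3)) + 1*(1)*conj(1) + 1*(exp(2*I*pi/3))*conj(exp(2*I*pi/3)) + 1*(-exp(I*pi/3))*conj(exp(-2*I*pi/3))]
      = (1/6)[(1) + (1) + (1) + (1) + (1) + (1)] = 6/6 = 1
  <chi_5*chi_3, chi_3> = (1/6)[1*(1)*conj(1) + 1*(-exp(-I*pi/3))*conj(-1) + 1*(exp(-2*I*pi/3))*conj(1) + 1*(1)*conj(-1) + 1*(exp(2*I*pi/3))*conj(1) + 1*(-exp(I*pi/3))*conj(-1)]
      = (1/6)[(1) + (exp(-I*pi/3)) + (exp(-2*I*pi/3)) + (-1) + (exp(2*I*pi/3)) + (exp(I*pi/3))] = 0/6 = 0
  <chi_5*chi_3, chi_4> = (1/6)[1*(1)*conj(1) + 1*(-exp(-I*pi/3))*conj(exp(-2*I*pi/3)) + 1*(exp(-2*I*pi/3))*conj(exp(2*I*pi/3)) + 1*(1)*conj(1) + 1*(exp(2*I*pi/3))*conj(exp(-2*I*pi/3)) + 1*(-exp(I*pi/3))*conj(exp(2*I*pi/3))]
      = (1/6)[(1) + (-exp(I*pi/3)) + (exp(2*I*pi/3)) + (1) + (exp(-2*I*pi/3)) + (-exp(-I*pi/3))] = 0/6 = 0
  <chi_5*chi_3, chi_5> = (1/6)[1*(1)*conj(1) + 1*(-exp(-I*pi/3))*conj(exp(-I*pi/3)) + 1*(exp(-2*I*pi/3))*conj(exp(-2*I*pi/3)) + 1*(1)*conj(-1) + 1*(exp(2*I*pi/3))*conj(exp(2*I*pi/3)) + 1*(-exp(I*pi/3))*conj(exp(I*pi/3))]
      = (1/6)[(1) + (-1) + (1) + (-1) + (1) + (-1)] = 0/6 = 0
(Exp terms are combined using exp(i*s)*conj(exp(i*t)) = exp(i*(s-t)), and sums of them are collapsed using the identity that for every m > 1 the m distinct m-th roots of unity sum to 0, e.g. 1 + exp(2*I*pi/3) + exp(-2*I*pi/3) = 0.)
Hence the multiplicities are chi_2: 1. Dimension check: dim(chi_5)*dim(chi_3) = 1*1 = 1 and sum (mult * dim) = 1*1 = 1.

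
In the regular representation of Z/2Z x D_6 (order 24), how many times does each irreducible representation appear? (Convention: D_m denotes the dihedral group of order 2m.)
Each irreducible V_i of dimension d_i appears with multiplicity d_i, i.e. rho_reg = (direct sum over all irreducibles V_i) d_i V_i. The irreducible dimensions for Z/2Z x D_6 are 1, 1, 1, 1, 1, 1, 1, 1, 2, 2, 2, 2: 8 irreducibles of dimension 1, each with multiplicity 1; 4 irreducibles of dimension 2, each with multiplicity 2. Total dimension 8*1*1 + 4*2*2 = 24 = |G|.

Reasoning: General theorem: in the regular representation of a finite group G, each irreducible appears with multiplicity equal to its dimension. Check: dim(rho_reg) = sum d_i^2 = 1 + 1 + 1 + 1 + 1 + 1 + 1 + 1 + 4 + 4 + 4 + 4 = 24 = |G|.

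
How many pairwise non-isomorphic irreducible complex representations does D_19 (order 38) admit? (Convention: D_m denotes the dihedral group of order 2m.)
11

Argument: The number of irreducible complex representations of a finite group equals its number of conjugacy classes. D_19 has 11 conjugacy classes ((n+3)/2 for n odd), so D_19 (order 38) has exactly 11 irreducible complex representations.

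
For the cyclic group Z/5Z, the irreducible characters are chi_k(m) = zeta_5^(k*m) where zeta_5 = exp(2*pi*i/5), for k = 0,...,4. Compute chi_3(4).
chi_3(4) = zeta_5^12 = exp(4*I*pi/5)

chi_3(4) = zeta_5^(3*4) = zeta_5^12. Since zeta_5^5 = 1, this equals zeta_5^2 = exp(2*pi*i*2/5) = exp(4*I*pi/5).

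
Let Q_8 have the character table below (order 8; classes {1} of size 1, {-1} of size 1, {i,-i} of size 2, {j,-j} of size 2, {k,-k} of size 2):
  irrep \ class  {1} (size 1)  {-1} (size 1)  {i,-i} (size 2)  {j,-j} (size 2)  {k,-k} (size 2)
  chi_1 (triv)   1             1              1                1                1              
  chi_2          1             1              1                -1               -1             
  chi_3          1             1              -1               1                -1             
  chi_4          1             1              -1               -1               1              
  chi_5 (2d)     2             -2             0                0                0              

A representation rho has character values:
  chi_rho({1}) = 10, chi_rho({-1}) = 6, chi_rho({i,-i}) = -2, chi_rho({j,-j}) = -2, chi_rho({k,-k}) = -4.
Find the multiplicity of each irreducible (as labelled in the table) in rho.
Multiplicities: chi_1: 0, chi_2: 3, chi_3: 3, chi_4: 2, chi_5: 1.

Proof sketch: Use <chi_rho, chi> = (1/|G|) sum_C |C| * chi_rho(C) * conj(chi(C)) with |G| = 8 for each irreducible chi in the table:
  <chi_rho, chi_1> = (1/8)[1*(10)*conj(1) + 1*(6)*conj(1) + 2*(-2)*conj(1) + 2*(-2)*conj(1) + 2*(-4)*conj(1)]
      = (1/8)[(10) + (6) + (-4) + (-4) + (-8)] = 0/8 = 0
  <chi_rho, chi_2> = (1/8)[1*(10)*conj(1) + 1*(6)*conj(1) + 2*(-2)*conj(1) + 2*(-2)*conj(-1) + 2*(-4)*conj(-1)]
      = (1/8)[(10) + (6) + (-4) + (4) + (8)] = 24/8 = 3
  <chi_rho, chi_3> = (1/8)[1*(10)*conj(1) + 1*(6)*conj(1) + 2*(-2)*conj(-1) + 2*(-2)*conj(1) + 2*(-4)*conj(-1)]
      = (1/8)[(10) + (6) + (4) + (-4) + (8)] = 24/8 = 3
  <chi_rho, chi_4> = (1/8)[1*(10)*conj(1) + 1*(6)*conj(1) + 2*(-2)*conj(-1) + 2*(-2)*conj(-1) + 2*(-4)*conj(1)]
      = (1/8)[(10) + (6) + (4) + (4) + (-8)] = 16/8 = 2
  <chi_rho, chi_5> = (1/8)[1*(10)*conj(2) + 1*(6)*conj(-2) + 2*(-2)*conj(0) + 2*(-2)*conj(0) + 2*(-4)*conj(0)]
      = (1/8)[(20) + (-12) + (0) + (0) + (0)] = 8/8 = 1
Dimension check: dim(rho) = sum (mult * dim) = 0*1 + 3*1 + 3*1 + 2*1 + 1*2 = 10 = chi_rho(e) = 10.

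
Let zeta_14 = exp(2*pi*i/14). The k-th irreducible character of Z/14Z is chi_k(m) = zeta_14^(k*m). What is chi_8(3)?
chi_8(3) = zeta_14^24 = exp(-4*I*pi/7)

chi_8(3) = zeta_14^(8*3) = zeta_14^24. Since zeta_14^14 = 1, this equals zeta_14^10 = exp(2*pi*i*10/14) = exp(-4*I*pi/7).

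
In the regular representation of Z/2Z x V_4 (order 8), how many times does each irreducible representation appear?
Each irreducible V_i of dimension d_i appears with multiplicity d_i, i.e. rho_reg = (direct sum over all irreducibles V_i) d_i V_i. The irreducible dimensions for Z/2Z x V_4 are 1, 1, 1, 1, 1, 1, 1, 1: 8 irreducibles of dimension 1, each with multiplicity 1. Total dimension 8*1*1 = 8 = |G|.

Working: General theorem: in the regular representation of a finite group G, each irreducible appears with multiplicity equal to its dimension. Check: dim(rho_reg) = sum d_i^2 = 1 + 1 + 1 + 1 + 1 + 1 + 1 + 1 = 8 = |G|.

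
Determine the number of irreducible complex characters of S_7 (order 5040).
15

Reasoning: The number of irreducible complex representations of a finite group equals its number of conjugacy classes. Conjugacy classes in S_7 correspond to cycle types, i.e. partitions of 7; there are p(7) = 15 of them, so S_7 (order 5040) has exactly 15 irreducible complex representations.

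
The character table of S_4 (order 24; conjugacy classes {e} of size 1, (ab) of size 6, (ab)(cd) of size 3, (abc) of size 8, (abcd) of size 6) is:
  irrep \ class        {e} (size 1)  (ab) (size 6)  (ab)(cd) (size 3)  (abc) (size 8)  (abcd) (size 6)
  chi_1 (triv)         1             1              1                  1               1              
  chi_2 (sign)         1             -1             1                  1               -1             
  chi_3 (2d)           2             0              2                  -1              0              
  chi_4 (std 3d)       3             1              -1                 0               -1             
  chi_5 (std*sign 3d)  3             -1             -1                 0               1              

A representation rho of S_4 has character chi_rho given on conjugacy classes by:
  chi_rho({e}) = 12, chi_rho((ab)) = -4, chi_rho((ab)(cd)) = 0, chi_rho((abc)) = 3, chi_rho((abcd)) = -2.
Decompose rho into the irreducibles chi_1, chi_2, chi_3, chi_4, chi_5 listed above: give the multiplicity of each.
Multiplicities: chi_1: 0, chi_2: 3, chi_3: 0, chi_4: 1, chi_5: 2.

Proof sketch: Use <chi_rho, chi> = (1/|G|) sum_C |C| * chi_rho(C) * conj(chi(C)) with |G| = 24 for each irreducible chi in the table:
  <chi_rho, chi_1> = (1/24)[1*(12)*conj(1) + 6*(-4)*conj(1) + 3*(0)*conj(1) + 8*(3)*conj(1) + 6*(-2)*conj(1)]
      = (1/24)[(12) + (-24) + (0) + (24) + (-12)] = 0/24 = 0
  <chi_rho, chi_2> = (1/24)[1*(12)*conj(1) + 6*(-4)*conj(-1) + 3*(0)*conj(1) + 8*(3)*conj(1) + 6*(-2)*conj(-1)]
      = (1/24)[(12) + (24) + (0) + (24) + (12)] = 72/24 = 3
  <chi_rho, chi_3> = (1/24)[1*(12)*conj(2) + 6*(-4)*conj(0) + 3*(0)*conj(2) + 8*(3)*conj(-1) + 6*(-2)*conj(0)]
      = (1/24)[(24) + (0) + (0) + (-24) + (0)] = 0/24 = 0
  <chi_rho, chi_4> = (1/24)[1*(12)*conj(3) + 6*(-4)*conj(1) + 3*(0)*conj(-1) + 8*(3)*conj(0) + 6*(-2)*conj(-1)]
      = (1/24)[(36) + (-24) + (0) + (0) + (12)] = 24/24 = 1
  <chi_rho, chi_5> = (1/24)[1*(12)*conj(3) + 6*(-4)*conj(-1) + 3*(0)*conj(-1) + 8*(3)*conj(0) + 6*(-2)*conj(1)]
      = (1/24)[(36) + (24) + (0) + (0) + (-12)] = 48/24 = 2
Dimension check: dim(rho) = sum (mult * dim) = 0*1 + 3*1 + 0*2 + 1*3 + 2*3 = 12 = chi_rho(e) = 12.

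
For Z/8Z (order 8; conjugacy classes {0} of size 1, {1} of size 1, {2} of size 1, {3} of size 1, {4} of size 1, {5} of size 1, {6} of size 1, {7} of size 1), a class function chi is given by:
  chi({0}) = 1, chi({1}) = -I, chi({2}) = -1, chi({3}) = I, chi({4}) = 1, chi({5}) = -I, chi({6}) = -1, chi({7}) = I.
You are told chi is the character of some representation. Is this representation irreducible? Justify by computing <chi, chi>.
Irreducible: <chi, chi> = 1.

Reasoning: <chi, chi> = (1/|G|) sum_C |C| * |chi(C)|^2 = (1/8)[1*|1|^2 + 1*|-I|^2 + 1*|-1|^2 + 1*|I|^2 + 1*|1|^2 + 1*|-I|^2 + 1*|-1|^2 + 1*|I|^2]
  = (1/8)[(1) + (1) + (1) + (1) + (1) + (1) + (1) + (1)] = 8/8 = 1.
(Exp terms are combined using exp(i*s)*conj(exp(i*t)) = exp(i*(s-t)), and sums of them are collapsed using the identity that for every m > 1 the m distinct m-th roots of unity sum to 0, e.g. 1 + exp(2*I*pi/3) + exp(-2*I*pi/3) = 0.)
A character is irreducible iff <chi, chi> = 1, so this representation is irreducible.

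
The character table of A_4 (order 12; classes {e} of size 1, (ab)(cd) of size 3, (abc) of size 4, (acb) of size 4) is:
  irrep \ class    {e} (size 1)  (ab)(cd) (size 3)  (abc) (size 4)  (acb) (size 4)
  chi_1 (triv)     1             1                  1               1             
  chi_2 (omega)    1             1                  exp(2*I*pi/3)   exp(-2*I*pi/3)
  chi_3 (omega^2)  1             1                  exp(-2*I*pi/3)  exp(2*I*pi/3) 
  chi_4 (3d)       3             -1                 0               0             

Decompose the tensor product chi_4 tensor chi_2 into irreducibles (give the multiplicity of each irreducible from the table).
chi_4 tensor chi_2 = chi_4 (all other irreducibles have multiplicity 0).

Details: The character of a tensor product is the pointwise product (chi_4 * chi_2)(C) = chi_4(C) * chi_2(C):
  {e}: (3)*(1), (ab)(cd): (-1)*(1), (abc): (0)*(exp(2*I*pi/3)), (acb): (0)*(exp(-2*I*pi/3))
so (chi_4 * chi_2) takes values
  {e} -> 3, (ab)(cd) -> -1, (abc) -> 0, (acb) -> 0.
Now take the inner product of this character with each irreducible chi from the table, <chi_4*chi_2, chi> = (1/12) sum_C |C| (chi_4*chi_2)(C) conj(chi(C)):
  <chi_4*chi_2, chi_1> = (1/12)[1*(3)*conj(1) + 3*(-1)*conj(1) + 4*(0)*conj(1) + 4*(0)*conj(1)]
      = (1/12)[(3) + (-3) + (0) + (0)] = 0/12 = 0
  <chi_4*chi_2, chi_2> = (1/12)[1*(3)*conj(1) + 3*(-1)*conj(1) + 4*(0)*conj(exp(2*I*pi/3)) + 4*(0)*conj(exp(-2*I*pi/3))]
      = (1/12)[(3) + (-3) + (0) + (0)] = 0/12 = 0
  <chi_4*chi_2, chi_3> = (1/12)[1*(3)*conj(1) + 3*(-1)*conj(1) + 4*(0)*conj(exp(-2*I*pi/3)) + 4*(0)*conj(exp(2*I*pi/3))]
      = (1/12)[(3) + (-3) + (0) + (0)] = 0/12 = 0
  <chi_4*chi_2, chi_4> = (1/12)[1*(3)*conj(3) + 3*(-1)*conj(-1) + 4*(0)*conj(0) + 4*(0)*conj(0)]
      = (1/12)[(9) + (3) + (0) + (0)] = 12/12 = 1
(Exp terms are combined using exp(i*s)*conj(exp(i*t)) = exp(i*(s-t)), and sums of them are collapsed using the identity that for every m > 1 the m distinct m-th roots of unity sum to 0, e.g. 1 + exp(2*I*pi/3) + exp(-2*I*pi/3) = 0.)
Hence the multiplicities are chi_4: 1. Dimension check: dim(chi_4)*dim(chi_2) = 3*1 = 3 and sum (mult * dim) = 1*3 = 3.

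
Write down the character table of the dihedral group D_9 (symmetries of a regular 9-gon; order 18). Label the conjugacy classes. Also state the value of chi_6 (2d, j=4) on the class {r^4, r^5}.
Conjugacy classes: {e} of size 1, {r^1, r^8} of size 2, {r^2, r^7} of size 2, {r^3, r^6} of size 2, {r^4, r^5} of size 2, {s, sr, ..., sr^8} of size 9.
Character table:
  irrep \ class              {e} (size 1)  {r^1, r^8} (size 2)  {r^2, r^7} (size 2)  {r^3, r^6} (size 2)  {r^4, r^5} (size 2)  {s, sr, ..., sr^8} (size 9)
  chi_1 (triv)               1             1                    1                    1                    1                    1                          
  chi_2 (sign: r->1, s->-1)  1             1                    1                    1                    1                    -1                         
  chi_3 (2d, j=1)            2             2*cos(2*pi/9)        2*cos(4*pi/9)        -1                   -2*cos(pi/9)         0                          
  chi_4 (2d, j=2)            2             2*cos(4*pi/9)        -2*cos(pi/9)         -1                   2*cos(2*pi/9)        0                          
  chi_5 (2d, j=3)            2             -1                   -1                   2                    -1                   0                          
  chi_6 (2d, j=4)            2             -2*cos(pi/9)         2*cos(2*pi/9)        -1                   2*cos(4*pi/9)        0                          

Spot check: chi_6 (2d, j=4) on {r^4, r^5} = 2*cos(4*pi/9).

Working: D_9 has order 2*9 = 18 with 6 conjugacy classes, hence 6 irreducibles. Sum of squared dims 1 + 1 + 4 + 4 + 4 + 4 = 18 = |G|. Linear characters come from the abelianisation; the 2-dimensional irreps have character r^k -> 2*cos(2*pi*j*k/9), reflections -> 0.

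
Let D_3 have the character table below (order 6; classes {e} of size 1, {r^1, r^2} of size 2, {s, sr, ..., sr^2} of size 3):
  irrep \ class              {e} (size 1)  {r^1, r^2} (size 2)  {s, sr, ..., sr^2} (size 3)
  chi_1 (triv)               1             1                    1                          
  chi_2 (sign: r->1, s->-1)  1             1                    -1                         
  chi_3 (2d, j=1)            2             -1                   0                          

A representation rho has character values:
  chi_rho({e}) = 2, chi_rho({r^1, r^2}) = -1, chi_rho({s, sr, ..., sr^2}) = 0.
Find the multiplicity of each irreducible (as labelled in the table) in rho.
Multiplicities: chi_1: 0, chi_2: 0, chi_3: 1.

Proof sketch: Use <chi_rho, chi> = (1/|G|) sum_C |C| * chi_rho(C) * conj(chi(C)) with |G| = 6 for each irreducible chi in the table:
  <chi_rho, chi_1> = (1/6)[1*(2)*conj(1) + 2*(-1)*conj(1) + 3*(0)*conj(1)]
      = (1/6)[(2) + (-2) + (0)] = 0/6 = 0
  <chi_rho, chi_2> = (1/6)[1*(2)*conj(1) + 2*(-1)*conj(1) + 3*(0)*conj(-1)]
      = (1/6)[(2) + (-2) + (0)] = 0/6 = 0
  <chi_rho, chi_3> = (1/6)[1*(2)*conj(2) + 2*(-1)*conj(-1) + 3*(0)*conj(0)]
      = (1/6)[(4) + (2) + (0)] = 6/6 = 1
Dimension check: dim(rho) = sum (mult * dim) = 0*1 + 0*1 + 1*2 = 2 = chi_rho(e) = 2.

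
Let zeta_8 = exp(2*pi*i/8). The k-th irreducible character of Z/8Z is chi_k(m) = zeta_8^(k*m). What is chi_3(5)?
chi_3(5) = zeta_8^15 = exp(-I*pi/4)

Why: chi_3(5) = zeta_8^(3*5) = zeta_8^15. Since zeta_8^8 = 1, this equals zeta_8^7 = exp(2*pi*i*7/8) = exp(-I*pi/4).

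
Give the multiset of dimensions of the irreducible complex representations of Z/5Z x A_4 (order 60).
Dimensions: 1, 1, 1, 1, 1, 1, 1, 1, 1, 1, 1, 1, 1, 1, 1, 3, 3, 3, 3, 3

Working: There are 20 irreducibles (= number of conjugacy classes). Their dimensions d_i satisfy sum d_i^2 = |G| = 60: 1 + 1 + 1 + 1 + 1 + 1 + 1 + 1 + 1 + 1 + 1 + 1 + 1 + 1 + 1 + 9 + 9 + 9 + 9 + 9 = 60. (For the product with Z/5Z: each of the 5 1-dim characters of Z/5Z tensors with each irrep of A_4, giving 5 copies of each A_4-dimension.)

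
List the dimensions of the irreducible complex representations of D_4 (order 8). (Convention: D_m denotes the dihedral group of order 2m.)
Dimensions: 1, 1, 1, 1, 2

Why: There are 5 irreducibles (= number of conjugacy classes). Their dimensions d_i satisfy sum d_i^2 = |G| = 8: 1 + 1 + 1 + 1 + 4 = 8.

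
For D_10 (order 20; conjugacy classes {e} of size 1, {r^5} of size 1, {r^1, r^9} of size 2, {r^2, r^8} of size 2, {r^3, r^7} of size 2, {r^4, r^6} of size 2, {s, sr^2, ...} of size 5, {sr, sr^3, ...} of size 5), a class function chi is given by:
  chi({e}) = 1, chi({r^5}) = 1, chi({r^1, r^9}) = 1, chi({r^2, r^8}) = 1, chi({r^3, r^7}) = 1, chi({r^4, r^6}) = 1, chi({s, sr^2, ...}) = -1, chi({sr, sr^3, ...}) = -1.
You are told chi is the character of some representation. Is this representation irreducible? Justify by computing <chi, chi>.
Irreducible: <chi, chi> = 1.

Solution. <chi, chi> = (1/|G|) sum_C |C| * |chi(C)|^2 = (1/20)[1*|1|^2 + 1*|1|^2 + 2*|1|^2 + 2*|1|^2 + 2*|1|^2 + 2*|1|^2 + 5*|-1|^2 + 5*|-1|^2]
  = (1/20)[(1) + (1) + (2) + (2) + (2) + (2) + (5) + (5)] = 20/20 = 1.
A character is irreducible iff <chi, chi> = 1, so this representation is irreducible.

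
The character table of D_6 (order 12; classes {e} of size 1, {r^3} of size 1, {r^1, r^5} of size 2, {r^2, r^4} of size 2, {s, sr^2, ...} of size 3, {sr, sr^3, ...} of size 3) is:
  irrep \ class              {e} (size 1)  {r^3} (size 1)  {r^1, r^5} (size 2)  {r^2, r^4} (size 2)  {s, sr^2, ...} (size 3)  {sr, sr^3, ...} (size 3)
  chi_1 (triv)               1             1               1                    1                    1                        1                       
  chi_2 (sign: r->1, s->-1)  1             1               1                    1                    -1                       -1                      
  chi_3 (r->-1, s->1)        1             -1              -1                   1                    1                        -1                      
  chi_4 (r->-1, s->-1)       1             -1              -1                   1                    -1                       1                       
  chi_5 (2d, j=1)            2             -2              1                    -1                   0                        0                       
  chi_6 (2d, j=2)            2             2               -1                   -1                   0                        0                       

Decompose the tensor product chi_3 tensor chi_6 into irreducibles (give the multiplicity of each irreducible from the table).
chi_3 tensor chi_6 = chi_5 (all other irreducibles have multiplicity 0).

Explanation: The character of a tensor product is the pointwise product (chi_3 * chi_6)(C) = chi_3(C) * chi_6(C):
  {e}: (1)*(2), {r^3}: (-1)*(2), {r^1, r^5}: (-1)*(-1), {r^2, r^4}: (1)*(-1), {s, sr^2, ...}: (1)*(0), {sr, sr^3, ...}: (-1)*(0)
so (chi_3 * chi_6) takes values
  {e} -> 2, {r^3} -> -2, {r^1, r^5} -> 1, {r^2, r^4} -> -1, {s, sr^2, ...} -> 0, {sr, sr^3, ...} -> 0.
Now take the inner product of this character with each irreducible chi from the table, <chi_3*chi_6, chi> = (1/12) sum_C |C| (chi_3*chi_6)(C) conj(chi(C)):
  <chi_3*chi_6, chi_1> = (1/12)[1*(2)*conj(1) + 1*(-2)*conj(1) + 2*(1)*conj(1) + 2*(-1)*conj(1) + 3*(0)*conj(1) + 3*(0)*conj(1)]
      = (1/12)[(2) + (-2) + (2) + (-2) + (0) + (0)] = 0/12 = 0
  <chi_3*chi_6, chi_2> = (1/12)[1*(2)*conj(1) + 1*(-2)*conj(1) + 2*(1)*conj(1) + 2*(-1)*conj(1) + 3*(0)*conj(-1) + 3*(0)*conj(-1)]
      = (1/12)[(2) + (-2) + (2) + (-2) + (0) + (0)] = 0/12 = 0
  <chi_3*chi_6, chi_3> = (1/12)[1*(2)*conj(1) + 1*(-2)*conj(-1) + 2*(1)*conj(-1) + 2*(-1)*conj(1) + 3*(0)*conj(1) + 3*(0)*conj(-1)]
      = (1/12)[(2) + (2) + (-2) + (-2) + (0) + (0)] = 0/12 = 0
  <chi_3*chi_6, chi_4> = (1/12)[1*(2)*conj(1) + 1*(-2)*conj(-1) + 2*(1)*conj(-1) + 2*(-1)*conj(1) + 3*(0)*conj(-1) + 3*(0)*conj(1)]
      = (1/12)[(2) + (2) + (-2) + (-2) + (0) + (0)] = 0/12 = 0
  <chi_3*chi_6, chi_5> = (1/12)[1*(2)*conj(2) + 1*(-2)*conj(-2) + 2*(1)*conj(1) + 2*(-1)*conj(-1) + 3*(0)*conj(0) + 3*(0)*conj(0)]
      = (1/12)[(4) + (4) + (2) + (2) + (0) + (0)] = 12/12 = 1
  <chi_3*chi_6, chi_6> = (1/12)[1*(2)*conj(2) + 1*(-2)*conj(2) + 2*(1)*conj(-1) + 2*(-1)*conj(-1) + 3*(0)*conj(0) + 3*(0)*conj(0)]
      = (1/12)[(4) + (-4) + (-2) + (2) + (0) + (0)] = 0/12 = 0
Hence the multiplicities are chi_5: 1. Dimension check: dim(chi_3)*dim(chi_6) = 1*2 = 2 and sum (mult * dim) = 1*2 = 2.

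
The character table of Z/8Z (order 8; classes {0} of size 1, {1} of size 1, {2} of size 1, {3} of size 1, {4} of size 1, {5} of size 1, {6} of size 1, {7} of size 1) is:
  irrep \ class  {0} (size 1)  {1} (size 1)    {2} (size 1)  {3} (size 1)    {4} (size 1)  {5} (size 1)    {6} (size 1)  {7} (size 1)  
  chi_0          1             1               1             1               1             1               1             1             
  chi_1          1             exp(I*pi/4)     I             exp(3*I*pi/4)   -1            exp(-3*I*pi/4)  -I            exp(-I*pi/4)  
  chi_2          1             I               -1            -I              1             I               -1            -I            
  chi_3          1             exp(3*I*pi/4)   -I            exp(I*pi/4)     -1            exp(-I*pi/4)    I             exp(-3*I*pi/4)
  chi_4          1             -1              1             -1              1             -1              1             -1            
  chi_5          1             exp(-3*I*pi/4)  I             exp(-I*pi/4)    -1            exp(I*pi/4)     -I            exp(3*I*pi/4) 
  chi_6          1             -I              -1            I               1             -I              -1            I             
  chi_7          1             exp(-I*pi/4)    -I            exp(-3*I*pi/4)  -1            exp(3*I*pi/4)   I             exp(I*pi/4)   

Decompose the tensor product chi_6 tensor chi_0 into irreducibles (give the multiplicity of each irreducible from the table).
chi_6 tensor chi_0 = chi_6 (all other irreducibles have multiplicity 0).

Reasoning: The character of a tensor product is the pointwise product (chi_6 * chi_0)(C) = chi_6(C) * chi_0(C):
  {0}: (1)*(1), {1}: (-I)*(1), {2}: (-1)*(1), {3}: (I)*(1), {4}: (1)*(1), {5}: (-I)*(1), {6}: (-1)*(1), {7}: (I)*(1)
so (chi_6 * chi_0) takes values
  {0} -> 1, {1} -> -I, {2} -> -1, {3} -> I, {4} -> 1, {5} -> -I, {6} -> -1, {7} -> I.
Now take the inner product of this character with each irreducible chi from the table, <chi_6*chi_0, chi> = (1/8) sum_C |C| (chi_6*chi_0)(C) conj(chi(C)):
  <chi_6*chi_0, chi_0> = (1/8)[1*(1)*conj(1) + 1*(-I)*conj(1) + 1*(-1)*conj(1) + 1*(I)*conj(1) + 1*(1)*conj(1) + 1*(-I)*conj(1) + 1*(-1)*conj(1) + 1*(I)*conj(1)]
      = (1/8)[(1) + (-I) + (-1) + (I) + (1) + (-I) + (-1) + (I)] = 0/8 = 0
  <chi_6*chi_0, chi_1> = (1/8)[1*(1)*conj(1) + 1*(-I)*conj(exp(I*pi/4)) + 1*(-1)*conj(I) + 1*(I)*conj(exp(3*I*pi/4)) + 1*(1)*conj(-1) + 1*(-I)*conj(exp(-3*I*pi/4)) + 1*(-1)*conj(-I) + 1*(I)*conj(exp(-I*pi/4))]
      = (1/8)[(1) + (-exp(I*pi/4)) + (I) + (exp(-I*pi/4)) + (-1) + (-exp(-3*I*pi/4)) + (-I) + (exp(3*I*pi/4))] = 0/8 = 0
  <chi_6*chi_0, chi_2> = (1/8)[1*(1)*conj(1) + 1*(-I)*conj(I) + 1*(-1)*conj(-1) + 1*(I)*conj(-I) + 1*(1)*conj(1) + 1*(-I)*conj(I) + 1*(-1)*conj(-1) + 1*(I)*conj(-I)]
      = (1/8)[(1) + (-1) + (1) + (-1) + (1) + (-1) + (1) + (-1)] = 0/8 = 0
  <chi_6*chi_0, chi_3> = (1/8)[1*(1)*conj(1) + 1*(-I)*conj(exp(3*I*pi/4)) + 1*(-1)*conj(-I) + 1*(I)*conj(exp(I*pi/4)) + 1*(1)*conj(-1) + 1*(-I)*conj(exp(-I*pi/4)) + 1*(-1)*conj(I) + 1*(I)*conj(exp(-3*I*pi/4))]
      = (1/8)[(1) + (-exp(-I*pi/4)) + (-I) + (exp(I*pi/4)) + (-1) + (-exp(3*I*pi/4)) + (I) + (exp(-3*I*pi/4))] = 0/8 = 0
  <chi_6*chi_0, chi_4> = (1/8)[1*(1)*conj(1) + 1*(-I)*conj(-1) + 1*(-1)*conj(1) + 1*(I)*conj(-1) + 1*(1)*conj(1) + 1*(-I)*conj(-1) + 1*(-1)*conj(1) + 1*(I)*conj(-1)]
      = (1/8)[(1) + (I) + (-1) + (-I) + (1) + (I) + (-1) + (-I)] = 0/8 = 0
  <chi_6*chi_0, chi_5> = (1/8)[1*(1)*conj(1) + 1*(-I)*conj(exp(-3*I*pi/4)) + 1*(-1)*conj(I) + 1*(I)*conj(exp(-I*pi/4)) + 1*(1)*conj(-1) + 1*(-I)*conj(exp(I*pi/4)) + 1*(-1)*conj(-I) + 1*(I)*conj(exp(3*I*pi/4))]
      = (1/8)[(1) + (-exp(-3*I*pi/4)) + (I) + (exp(3*I*pi/4)) + (-1) + (-exp(I*pi/4)) + (-I) + (exp(-I*pi/4))] = 0/8 = 0
  <chi_6*chi_0, chi_6> = (1/8)[1*(1)*conj(1) + 1*(-I)*conj(-I) + 1*(-1)*conj(-1) + 1*(I)*conj(I) + 1*(1)*conj(1) + 1*(-I)*conj(-I) + 1*(-1)*conj(-1) + 1*(I)*conj(I)]
      = (1/8)[(1) + (1) + (1) + (1) + (1) + (1) + (1) + (1)] = 8/8 = 1
  <chi_6*chi_0, chi_7> = (1/8)[1*(1)*conj(1) + 1*(-I)*conj(exp(-I*pi/4)) + 1*(-1)*conj(-I) + 1*(I)*conj(exp(-3*I*pi/4)) + 1*(1)*conj(-1) + 1*(-I)*conj(exp(3*I*pi/4)) + 1*(-1)*conj(I) + 1*(I)*conj(exp(I*pi/4))]
      = (1/8)[(1) + (-exp(3*I*pi/4)) + (-I) + (exp(-3*I*pi/4)) + (-1) + (-exp(-I*pi/4)) + (I) + (exp(I*pi/4))] = 0/8 = 0
(Exp terms are combined using exp(i*s)*conj(exp(i*t)) = exp(i*(s-t)), and sums of them are collapsed using the identity that for every m > 1 the m distinct m-th roots of unity sum to 0, e.g. 1 + exp(2*I*pi/3) + exp(-2*I*pi/3) = 0.)
Hence the multiplicities are chi_6: 1. Dimension check: dim(chi_6)*dim(chi_0) = 1*1 = 1 and sum (mult * dim) = 1*1 = 1.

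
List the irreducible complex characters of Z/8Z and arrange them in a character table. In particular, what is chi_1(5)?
Character table of Z/8Z (irreps indexed chi_0,...,chi_7 with chi_k(m) = zeta_8^(k*m), zeta_8 = exp(2*pi*i/8)):
  irrep \ class  {0} (size 1)  {1} (size 1)    {2} (size 1)  {3} (size 1)    {4} (size 1)  {5} (size 1)    {6} (size 1)  {7} (size 1)  
  chi_0          1             1               1             1               1             1               1             1             
  chi_1          1             exp(I*pi/4)     I             exp(3*I*pi/4)   -1            exp(-3*I*pi/4)  -I            exp(-I*pi/4)  
  chi_2          1             I               -1            -I              1             I               -1            -I            
  chi_3          1             exp(3*I*pi/4)   -I            exp(I*pi/4)     -1            exp(-I*pi/4)    I             exp(-3*I*pi/4)
  chi_4          1             -1              1             -1              1             -1              1             -1            
  chi_5          1             exp(-3*I*pi/4)  I             exp(-I*pi/4)    -1            exp(I*pi/4)     -I            exp(3*I*pi/4) 
  chi_6          1             -I              -1            I               1             -I              -1            I             
  chi_7          1             exp(-I*pi/4)    -I            exp(-3*I*pi/4)  -1            exp(3*I*pi/4)   I             exp(I*pi/4)   

Spot check: chi_1(5) = zeta_8^(1*5) = zeta_8^5 = exp(-3*I*pi/4).

Proof sketch: Z/8Z is abelian, so all 8 irreducible complex representations are 1-dimensional. They are given by chi_k(m) = zeta_8^(k*m) for k = 0,...,7. Row orthogonality: sum_m chi_k(m) conj(chi_l(m)) = 8 * [k = l].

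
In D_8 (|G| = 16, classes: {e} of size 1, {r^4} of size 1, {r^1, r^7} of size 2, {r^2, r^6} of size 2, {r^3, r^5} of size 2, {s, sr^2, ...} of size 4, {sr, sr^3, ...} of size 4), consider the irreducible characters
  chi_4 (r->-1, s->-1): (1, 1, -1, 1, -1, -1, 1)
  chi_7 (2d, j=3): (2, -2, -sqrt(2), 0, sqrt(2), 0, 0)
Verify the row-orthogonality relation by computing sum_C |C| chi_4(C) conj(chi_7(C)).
Sum = 0; so <chi_4, chi_7> = 0 (distinct irreducibles are orthogonal).

Derivation: Compute term by term over conjugacy classes (|C| * chi_4(C) * conj(chi_7(C))):
  1*(1)*conj(2) + 1*(1)*conj(-2) + 2*(-1)*conj(-sqrt(2)) + 2*(1)*conj(0) + 2*(-1)*conj(sqrt(2)) + 4*(-1)*conj(0) + 4*(1)*conj(0)
  = (2) + (-2) + (2*sqrt(2)) + (0) + (-2*sqrt(2)) + (0) + (0)
  = 0.
Dividing by |G| = 16 gives 0/16 = 0, matching the row-orthogonality relation <chi_4, chi_7> = [chi_4 = chi_7].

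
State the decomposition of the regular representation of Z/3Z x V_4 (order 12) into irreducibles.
Each irreducible V_i of dimension d_i appears with multiplicity d_i, i.e. rho_reg = (direct sum over all irreducibles V_i) d_i V_i. The irreducible dimensions for Z/3Z x V_4 are 1, 1, 1, 1, 1, 1, 1, 1, 1, 1, 1, 1: 12 irreducibles of dimension 1, each with multiplicity 1. Total dimension 12*1*1 = 12 = |G|.

Reasoning: General theorem: in the regular representation of a finite group G, each irreducible appears with multiplicity equal to its dimension. Check: dim(rho_reg) = sum d_i^2 = 1 + 1 + 1 + 1 + 1 + 1 + 1 + 1 + 1 + 1 + 1 + 1 = 12 = |G|.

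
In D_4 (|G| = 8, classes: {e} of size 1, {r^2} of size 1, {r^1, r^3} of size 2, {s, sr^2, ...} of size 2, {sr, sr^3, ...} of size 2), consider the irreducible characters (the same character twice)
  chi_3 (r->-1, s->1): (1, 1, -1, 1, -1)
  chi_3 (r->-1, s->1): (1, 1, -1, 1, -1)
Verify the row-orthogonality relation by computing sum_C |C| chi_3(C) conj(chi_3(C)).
Sum = 8 = |G| = 8; so <chi_3, chi_3> = 1 (norm-1 confirms irreducibility).

Argument: Compute term by term over conjugacy classes (|C| * chi_3(C) * conj(chi_3(C))):
  1*(1)*conj(1) + 1*(1)*conj(1) + 2*(-1)*conj(-1) + 2*(1)*conj(1) + 2*(-1)*conj(-1)
  = (1) + (1) + (2) + (2) + (2)
  = 8.
Dividing by |G| = 8 gives 8/8 = 1, matching the row-orthogonality relation <chi_3, chi_3> = [chi_3 = chi_3].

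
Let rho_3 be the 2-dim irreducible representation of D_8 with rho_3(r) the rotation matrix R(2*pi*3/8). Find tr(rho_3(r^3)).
chi_{rho_3}(r^3) = 2*cos(2*pi*3*3/8) = sqrt(2)

Details: rho_3(r^3) is rotation by angle 2*pi*3*3/8, whose trace is 2*cos(2*pi*3*3/8) = sqrt(2).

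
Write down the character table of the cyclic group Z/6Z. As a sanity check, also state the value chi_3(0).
Character table of Z/6Z (irreps indexed chi_0,...,chi_5 with chi_k(m) = zeta_6^(k*m), zeta_6 = exp(2*pi*i/6)):
  irrep \ class  {0} (size 1)  {1} (size 1)    {2} (size 1)    {3} (size 1)  {4} (size 1)    {5} (size 1)  
  chi_0          1             1               1               1             1               1             
  chi_1          1             exp(I*pi/3)     exp(2*I*pi/3)   -1            exp(-2*I*pi/3)  exp(-I*pi/3)  
  chi_2          1             exp(2*I*pi/3)   exp(-2*I*pi/3)  1             exp(2*I*pi/3)   exp(-2*I*pi/3)
  chi_3          1             -1              1               -1            1               -1            
  chi_4          1             exp(-2*I*pi/3)  exp(2*I*pi/3)   1             exp(-2*I*pi/3)  exp(2*I*pi/3) 
  chi_5          1             exp(-I*pi/3)    exp(-2*I*pi/3)  -1            exp(2*I*pi/3)   exp(I*pi/3)   

Spot check: chi_3(0) = zeta_6^(3*0) = zeta_6^0 = 1.

Solution. Z/6Z is abelian, so all 6 irreducible complex representations are 1-dimensional. They are given by chi_k(m) = zeta_6^(k*m) for k = 0,...,5. Row orthogonality: sum_m chi_k(m) conj(chi_l(m)) = 6 * [k = l].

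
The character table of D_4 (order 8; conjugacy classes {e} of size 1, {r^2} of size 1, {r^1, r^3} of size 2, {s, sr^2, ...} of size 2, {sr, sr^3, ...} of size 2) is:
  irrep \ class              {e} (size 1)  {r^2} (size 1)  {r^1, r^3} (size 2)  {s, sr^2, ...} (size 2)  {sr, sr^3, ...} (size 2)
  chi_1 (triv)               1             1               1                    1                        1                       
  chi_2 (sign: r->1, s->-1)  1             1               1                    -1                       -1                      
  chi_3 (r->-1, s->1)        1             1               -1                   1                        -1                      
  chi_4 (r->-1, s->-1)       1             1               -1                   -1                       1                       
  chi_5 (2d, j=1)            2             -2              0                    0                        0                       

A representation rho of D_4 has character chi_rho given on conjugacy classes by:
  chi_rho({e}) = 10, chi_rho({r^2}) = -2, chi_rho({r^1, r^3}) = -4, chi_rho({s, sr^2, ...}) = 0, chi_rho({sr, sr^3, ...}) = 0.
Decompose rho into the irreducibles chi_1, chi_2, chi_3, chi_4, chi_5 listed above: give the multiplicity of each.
Multiplicities: chi_1: 0, chi_2: 0, chi_3: 2, chi_4: 2, chi_5: 3.

Proof sketch: Use <chi_rho, chi> = (1/|G|) sum_C |C| * chi_rho(C) * conj(chi(C)) with |G| = 8 for each irreducible chi in the table:
  <chi_rho, chi_1> = (1/8)[1*(10)*conj(1) + 1*(-2)*conj(1) + 2*(-4)*conj(1) + 2*(0)*conj(1) + 2*(0)*conj(1)]
      = (1/8)[(10) + (-2) + (-8) + (0) + (0)] = 0/8 = 0
  <chi_rho, chi_2> = (1/8)[1*(10)*conj(1) + 1*(-2)*conj(1) + 2*(-4)*conj(1) + 2*(0)*conj(-1) + 2*(0)*conj(-1)]
      = (1/8)[(10) + (-2) + (-8) + (0) + (0)] = 0/8 = 0
  <chi_rho, chi_3> = (1/8)[1*(10)*conj(1) + 1*(-2)*conj(1) + 2*(-4)*conj(-1) + 2*(0)*conj(1) + 2*(0)*conj(-1)]
      = (1/8)[(10) + (-2) + (8) + (0) + (0)] = 16/8 = 2
  <chi_rho, chi_4> = (1/8)[1*(10)*conj(1) + 1*(-2)*conj(1) + 2*(-4)*conj(-1) + 2*(0)*conj(-1) + 2*(0)*conj(1)]
      = (1/8)[(10) + (-2) + (8) + (0) + (0)] = 16/8 = 2
  <chi_rho, chi_5> = (1/8)[1*(10)*conj(2) + 1*(-2)*conj(-2) + 2*(-4)*conj(0) + 2*(0)*conj(0) + 2*(0)*conj(0)]
      = (1/8)[(20) + (4) + (0) + (0) + (0)] = 24/8 = 3
Dimension check: dim(rho) = sum (mult * dim) = 0*1 + 0*1 + 2*1 + 2*1 + 3*2 = 10 = chi_rho(e) = 10.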